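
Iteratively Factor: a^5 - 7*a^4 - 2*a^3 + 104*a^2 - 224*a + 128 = (a - 2)*(a^4 - 5*a^3 - 12*a^2 + 80*a - 64) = (a - 4)*(a - 2)*(a^3 - a^2 - 16*a + 16) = (a - 4)*(a - 2)*(a + 4)*(a^2 - 5*a + 4) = (a - 4)*(a - 2)*(a - 1)*(a + 4)*(a - 4)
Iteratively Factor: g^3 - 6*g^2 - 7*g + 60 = (g - 5)*(g^2 - g - 12) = (g - 5)*(g + 3)*(g - 4)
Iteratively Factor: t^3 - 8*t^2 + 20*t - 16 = (t - 4)*(t^2 - 4*t + 4) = (t - 4)*(t - 2)*(t - 2)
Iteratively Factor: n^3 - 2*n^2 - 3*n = (n)*(n^2 - 2*n - 3) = n*(n - 3)*(n + 1)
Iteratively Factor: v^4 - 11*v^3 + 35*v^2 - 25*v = (v - 5)*(v^3 - 6*v^2 + 5*v) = v*(v - 5)*(v^2 - 6*v + 5) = v*(v - 5)^2*(v - 1)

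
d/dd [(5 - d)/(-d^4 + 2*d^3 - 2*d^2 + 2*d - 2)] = (d^4 - 2*d^3 + 2*d^2 - 2*d - 2*(d - 5)*(2*d^3 - 3*d^2 + 2*d - 1) + 2)/(d^4 - 2*d^3 + 2*d^2 - 2*d + 2)^2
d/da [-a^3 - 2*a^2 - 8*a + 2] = -3*a^2 - 4*a - 8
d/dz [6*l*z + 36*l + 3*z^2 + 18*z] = 6*l + 6*z + 18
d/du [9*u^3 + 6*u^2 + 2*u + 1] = 27*u^2 + 12*u + 2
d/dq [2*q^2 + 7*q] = 4*q + 7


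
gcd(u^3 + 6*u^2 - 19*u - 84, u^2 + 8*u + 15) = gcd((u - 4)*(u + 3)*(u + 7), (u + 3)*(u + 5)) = u + 3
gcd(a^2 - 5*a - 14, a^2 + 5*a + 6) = a + 2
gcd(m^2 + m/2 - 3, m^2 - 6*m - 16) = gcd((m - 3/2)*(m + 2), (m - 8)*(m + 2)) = m + 2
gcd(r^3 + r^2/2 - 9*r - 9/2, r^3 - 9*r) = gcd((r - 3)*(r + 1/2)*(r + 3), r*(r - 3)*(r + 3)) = r^2 - 9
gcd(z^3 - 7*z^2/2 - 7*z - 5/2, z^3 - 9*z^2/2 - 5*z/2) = z^2 - 9*z/2 - 5/2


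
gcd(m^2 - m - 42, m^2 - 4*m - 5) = 1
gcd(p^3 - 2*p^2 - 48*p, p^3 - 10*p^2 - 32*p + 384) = p^2 - 2*p - 48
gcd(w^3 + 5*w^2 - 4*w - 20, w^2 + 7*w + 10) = w^2 + 7*w + 10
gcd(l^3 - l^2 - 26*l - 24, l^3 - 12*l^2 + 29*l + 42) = l^2 - 5*l - 6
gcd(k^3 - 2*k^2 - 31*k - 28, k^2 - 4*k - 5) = k + 1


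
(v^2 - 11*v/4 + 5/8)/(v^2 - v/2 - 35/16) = 2*(-8*v^2 + 22*v - 5)/(-16*v^2 + 8*v + 35)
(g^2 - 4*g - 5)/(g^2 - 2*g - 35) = (-g^2 + 4*g + 5)/(-g^2 + 2*g + 35)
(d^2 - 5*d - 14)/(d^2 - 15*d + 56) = (d + 2)/(d - 8)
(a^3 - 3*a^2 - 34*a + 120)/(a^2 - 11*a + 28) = (a^2 + a - 30)/(a - 7)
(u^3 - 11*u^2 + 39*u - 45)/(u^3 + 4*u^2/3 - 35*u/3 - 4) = 3*(u^2 - 8*u + 15)/(3*u^2 + 13*u + 4)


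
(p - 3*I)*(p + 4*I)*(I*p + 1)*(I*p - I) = -p^4 + p^3 - 13*p^2 + 13*p + 12*I*p - 12*I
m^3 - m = m*(m - 1)*(m + 1)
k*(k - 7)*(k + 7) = k^3 - 49*k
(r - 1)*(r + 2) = r^2 + r - 2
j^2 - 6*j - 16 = (j - 8)*(j + 2)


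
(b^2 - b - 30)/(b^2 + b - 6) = (b^2 - b - 30)/(b^2 + b - 6)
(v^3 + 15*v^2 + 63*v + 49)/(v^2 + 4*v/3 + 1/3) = 3*(v^2 + 14*v + 49)/(3*v + 1)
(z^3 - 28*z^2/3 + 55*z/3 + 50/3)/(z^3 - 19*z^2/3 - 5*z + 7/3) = (3*z^3 - 28*z^2 + 55*z + 50)/(3*z^3 - 19*z^2 - 15*z + 7)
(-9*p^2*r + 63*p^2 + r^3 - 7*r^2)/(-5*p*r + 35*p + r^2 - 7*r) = (9*p^2 - r^2)/(5*p - r)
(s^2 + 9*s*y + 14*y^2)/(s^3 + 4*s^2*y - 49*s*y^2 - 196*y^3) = (-s - 2*y)/(-s^2 + 3*s*y + 28*y^2)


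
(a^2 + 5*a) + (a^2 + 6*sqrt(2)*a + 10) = 2*a^2 + 5*a + 6*sqrt(2)*a + 10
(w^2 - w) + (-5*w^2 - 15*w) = -4*w^2 - 16*w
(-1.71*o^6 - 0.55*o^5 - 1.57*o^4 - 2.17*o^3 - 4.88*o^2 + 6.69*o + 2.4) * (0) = 0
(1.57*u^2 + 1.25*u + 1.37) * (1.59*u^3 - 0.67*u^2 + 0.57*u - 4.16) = 2.4963*u^5 + 0.9356*u^4 + 2.2357*u^3 - 6.7366*u^2 - 4.4191*u - 5.6992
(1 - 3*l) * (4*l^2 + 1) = -12*l^3 + 4*l^2 - 3*l + 1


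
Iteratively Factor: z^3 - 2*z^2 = (z - 2)*(z^2) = z*(z - 2)*(z)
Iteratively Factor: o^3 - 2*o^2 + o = (o - 1)*(o^2 - o) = (o - 1)^2*(o)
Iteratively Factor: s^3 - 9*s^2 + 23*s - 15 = (s - 5)*(s^2 - 4*s + 3) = (s - 5)*(s - 1)*(s - 3)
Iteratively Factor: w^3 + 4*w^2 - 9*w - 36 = (w + 4)*(w^2 - 9) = (w + 3)*(w + 4)*(w - 3)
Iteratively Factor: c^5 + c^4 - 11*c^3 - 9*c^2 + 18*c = (c)*(c^4 + c^3 - 11*c^2 - 9*c + 18) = c*(c - 3)*(c^3 + 4*c^2 + c - 6) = c*(c - 3)*(c - 1)*(c^2 + 5*c + 6) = c*(c - 3)*(c - 1)*(c + 2)*(c + 3)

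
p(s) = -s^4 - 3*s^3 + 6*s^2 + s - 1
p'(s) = -4*s^3 - 9*s^2 + 12*s + 1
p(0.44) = 0.31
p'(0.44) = 4.20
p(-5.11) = -130.98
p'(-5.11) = 238.40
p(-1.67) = 20.26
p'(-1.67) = -25.51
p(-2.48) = 41.35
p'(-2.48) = -23.10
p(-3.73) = 40.86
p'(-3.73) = 38.60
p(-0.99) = 5.84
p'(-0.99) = -15.82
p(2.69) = -65.65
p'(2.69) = -109.71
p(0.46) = 0.39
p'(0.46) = 4.23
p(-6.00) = -439.00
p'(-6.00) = 469.00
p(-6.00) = -439.00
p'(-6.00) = 469.00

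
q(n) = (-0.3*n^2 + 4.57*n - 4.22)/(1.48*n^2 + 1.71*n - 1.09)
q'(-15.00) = -0.02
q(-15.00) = -0.46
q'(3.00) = -0.08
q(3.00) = 0.39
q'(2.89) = -0.08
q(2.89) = 0.40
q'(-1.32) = -47.07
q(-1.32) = 14.02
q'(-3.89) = -0.74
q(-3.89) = -1.81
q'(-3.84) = -0.77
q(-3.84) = -1.85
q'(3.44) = -0.08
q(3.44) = 0.36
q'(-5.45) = -0.25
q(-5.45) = -1.13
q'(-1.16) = -19.48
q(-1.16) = 9.17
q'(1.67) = 0.11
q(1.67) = 0.44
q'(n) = (4.57 - 0.6*n)/(1.48*n^2 + 1.71*n - 1.09) + (-2.96*n - 1.71)*(-0.3*n^2 + 4.57*n - 4.22)/(1.48*n^2 + 1.71*n - 1.09)^2 = (-7.2766*n^2 + 13.1452*n + 2.2349)/(2.1904*n^4 + 5.0616*n^3 - 0.302300000000001*n^2 - 3.7278*n + 1.1881)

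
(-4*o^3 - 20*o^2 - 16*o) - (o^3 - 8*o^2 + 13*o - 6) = -5*o^3 - 12*o^2 - 29*o + 6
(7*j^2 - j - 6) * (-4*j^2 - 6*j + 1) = -28*j^4 - 38*j^3 + 37*j^2 + 35*j - 6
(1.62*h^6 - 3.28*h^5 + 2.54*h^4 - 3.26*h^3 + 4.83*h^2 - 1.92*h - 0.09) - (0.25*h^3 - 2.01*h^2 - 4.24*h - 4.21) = 1.62*h^6 - 3.28*h^5 + 2.54*h^4 - 3.51*h^3 + 6.84*h^2 + 2.32*h + 4.12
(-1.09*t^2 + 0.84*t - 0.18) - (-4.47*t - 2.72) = -1.09*t^2 + 5.31*t + 2.54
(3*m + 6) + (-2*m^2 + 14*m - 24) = -2*m^2 + 17*m - 18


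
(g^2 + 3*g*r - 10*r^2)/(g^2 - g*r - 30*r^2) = (-g + 2*r)/(-g + 6*r)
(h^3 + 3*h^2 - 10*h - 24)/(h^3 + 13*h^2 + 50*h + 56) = (h - 3)/(h + 7)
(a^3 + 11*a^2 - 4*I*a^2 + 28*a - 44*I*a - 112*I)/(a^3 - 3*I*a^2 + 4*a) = (a^2 + 11*a + 28)/(a*(a + I))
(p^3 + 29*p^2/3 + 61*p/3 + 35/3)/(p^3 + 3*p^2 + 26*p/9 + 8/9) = 3*(3*p^2 + 26*p + 35)/(9*p^2 + 18*p + 8)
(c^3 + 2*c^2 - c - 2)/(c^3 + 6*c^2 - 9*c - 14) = (c^2 + c - 2)/(c^2 + 5*c - 14)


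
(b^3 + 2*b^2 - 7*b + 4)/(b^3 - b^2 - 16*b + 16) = (b - 1)/(b - 4)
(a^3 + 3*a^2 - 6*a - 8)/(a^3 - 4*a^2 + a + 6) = (a + 4)/(a - 3)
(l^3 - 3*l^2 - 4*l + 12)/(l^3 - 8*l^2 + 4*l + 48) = (l^2 - 5*l + 6)/(l^2 - 10*l + 24)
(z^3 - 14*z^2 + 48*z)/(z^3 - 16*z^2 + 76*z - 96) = z/(z - 2)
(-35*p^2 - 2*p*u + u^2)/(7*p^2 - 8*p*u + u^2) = (-5*p - u)/(p - u)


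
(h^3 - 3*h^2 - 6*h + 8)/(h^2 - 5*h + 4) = h + 2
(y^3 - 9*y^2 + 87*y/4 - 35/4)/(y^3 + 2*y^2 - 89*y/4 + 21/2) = (y - 5)/(y + 6)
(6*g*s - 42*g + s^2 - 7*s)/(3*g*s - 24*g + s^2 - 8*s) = (6*g*s - 42*g + s^2 - 7*s)/(3*g*s - 24*g + s^2 - 8*s)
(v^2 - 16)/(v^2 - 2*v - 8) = (v + 4)/(v + 2)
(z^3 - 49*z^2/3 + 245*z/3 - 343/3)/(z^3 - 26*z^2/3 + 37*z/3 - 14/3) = (3*z^2 - 28*z + 49)/(3*z^2 - 5*z + 2)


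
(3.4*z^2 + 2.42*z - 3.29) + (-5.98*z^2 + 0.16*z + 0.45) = -2.58*z^2 + 2.58*z - 2.84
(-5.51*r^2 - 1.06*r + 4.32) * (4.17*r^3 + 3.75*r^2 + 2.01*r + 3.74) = -22.9767*r^5 - 25.0827*r^4 + 2.9643*r^3 - 6.538*r^2 + 4.7188*r + 16.1568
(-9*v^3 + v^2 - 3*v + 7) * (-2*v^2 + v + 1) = 18*v^5 - 11*v^4 - 2*v^3 - 16*v^2 + 4*v + 7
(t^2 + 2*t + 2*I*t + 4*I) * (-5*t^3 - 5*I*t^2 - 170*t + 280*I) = -5*t^5 - 10*t^4 - 15*I*t^4 - 160*t^3 - 30*I*t^3 - 320*t^2 - 60*I*t^2 - 560*t - 120*I*t - 1120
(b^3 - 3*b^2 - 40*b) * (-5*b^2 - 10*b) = -5*b^5 + 5*b^4 + 230*b^3 + 400*b^2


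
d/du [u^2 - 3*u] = 2*u - 3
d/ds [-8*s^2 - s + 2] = -16*s - 1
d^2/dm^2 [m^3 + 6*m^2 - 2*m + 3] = 6*m + 12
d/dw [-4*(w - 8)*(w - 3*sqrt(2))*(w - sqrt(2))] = -12*w^2 + 32*sqrt(2)*w + 64*w - 128*sqrt(2) - 24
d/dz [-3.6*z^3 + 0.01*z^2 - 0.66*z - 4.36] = -10.8*z^2 + 0.02*z - 0.66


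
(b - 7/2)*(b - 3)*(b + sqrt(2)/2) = b^3 - 13*b^2/2 + sqrt(2)*b^2/2 - 13*sqrt(2)*b/4 + 21*b/2 + 21*sqrt(2)/4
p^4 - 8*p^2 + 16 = (p - 2)^2*(p + 2)^2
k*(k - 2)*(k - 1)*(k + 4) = k^4 + k^3 - 10*k^2 + 8*k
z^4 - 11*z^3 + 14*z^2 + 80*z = z*(z - 8)*(z - 5)*(z + 2)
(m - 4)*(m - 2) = m^2 - 6*m + 8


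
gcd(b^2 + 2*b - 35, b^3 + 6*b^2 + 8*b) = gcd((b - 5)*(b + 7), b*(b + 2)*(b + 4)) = 1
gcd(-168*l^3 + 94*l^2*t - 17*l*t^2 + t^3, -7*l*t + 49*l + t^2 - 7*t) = -7*l + t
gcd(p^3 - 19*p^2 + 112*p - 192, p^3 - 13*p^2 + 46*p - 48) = p^2 - 11*p + 24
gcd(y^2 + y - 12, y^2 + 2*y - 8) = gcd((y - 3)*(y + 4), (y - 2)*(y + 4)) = y + 4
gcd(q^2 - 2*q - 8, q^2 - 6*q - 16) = q + 2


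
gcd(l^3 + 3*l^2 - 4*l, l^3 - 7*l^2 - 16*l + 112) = l + 4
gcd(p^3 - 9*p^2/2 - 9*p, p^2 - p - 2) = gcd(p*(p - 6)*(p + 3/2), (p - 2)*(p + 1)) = 1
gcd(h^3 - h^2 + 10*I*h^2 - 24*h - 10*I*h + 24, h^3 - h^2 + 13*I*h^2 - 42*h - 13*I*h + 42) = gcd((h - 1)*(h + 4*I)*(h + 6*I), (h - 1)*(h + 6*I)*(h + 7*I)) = h^2 + h*(-1 + 6*I) - 6*I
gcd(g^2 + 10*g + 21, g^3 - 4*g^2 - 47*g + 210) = g + 7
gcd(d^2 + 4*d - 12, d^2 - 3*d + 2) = d - 2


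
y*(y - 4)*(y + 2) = y^3 - 2*y^2 - 8*y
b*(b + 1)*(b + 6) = b^3 + 7*b^2 + 6*b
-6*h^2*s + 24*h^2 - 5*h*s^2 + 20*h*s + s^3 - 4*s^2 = (-6*h + s)*(h + s)*(s - 4)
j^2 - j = j*(j - 1)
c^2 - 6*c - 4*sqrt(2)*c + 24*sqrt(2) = (c - 6)*(c - 4*sqrt(2))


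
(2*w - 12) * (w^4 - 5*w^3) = 2*w^5 - 22*w^4 + 60*w^3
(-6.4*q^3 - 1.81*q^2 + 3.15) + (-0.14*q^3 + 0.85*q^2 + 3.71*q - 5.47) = -6.54*q^3 - 0.96*q^2 + 3.71*q - 2.32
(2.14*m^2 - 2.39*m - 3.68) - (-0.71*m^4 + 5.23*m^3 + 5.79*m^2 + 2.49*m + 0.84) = 0.71*m^4 - 5.23*m^3 - 3.65*m^2 - 4.88*m - 4.52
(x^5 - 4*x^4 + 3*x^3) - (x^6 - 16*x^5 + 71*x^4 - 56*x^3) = -x^6 + 17*x^5 - 75*x^4 + 59*x^3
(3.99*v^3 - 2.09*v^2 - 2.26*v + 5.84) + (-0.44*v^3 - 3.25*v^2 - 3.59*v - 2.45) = 3.55*v^3 - 5.34*v^2 - 5.85*v + 3.39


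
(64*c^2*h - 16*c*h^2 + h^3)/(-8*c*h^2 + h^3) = (-8*c + h)/h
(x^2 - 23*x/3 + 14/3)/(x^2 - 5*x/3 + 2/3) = (x - 7)/(x - 1)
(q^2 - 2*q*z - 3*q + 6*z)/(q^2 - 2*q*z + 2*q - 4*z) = (q - 3)/(q + 2)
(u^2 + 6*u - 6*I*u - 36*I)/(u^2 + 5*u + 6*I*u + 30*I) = (u^2 + 6*u*(1 - I) - 36*I)/(u^2 + u*(5 + 6*I) + 30*I)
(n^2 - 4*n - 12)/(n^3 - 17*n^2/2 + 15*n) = 2*(n + 2)/(n*(2*n - 5))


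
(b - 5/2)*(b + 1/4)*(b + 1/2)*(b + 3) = b^4 + 5*b^3/4 - 7*b^2 - 89*b/16 - 15/16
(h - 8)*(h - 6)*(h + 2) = h^3 - 12*h^2 + 20*h + 96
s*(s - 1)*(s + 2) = s^3 + s^2 - 2*s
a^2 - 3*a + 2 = (a - 2)*(a - 1)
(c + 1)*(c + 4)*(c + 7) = c^3 + 12*c^2 + 39*c + 28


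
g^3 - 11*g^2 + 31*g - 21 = (g - 7)*(g - 3)*(g - 1)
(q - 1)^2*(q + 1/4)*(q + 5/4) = q^4 - q^3/2 - 27*q^2/16 + 7*q/8 + 5/16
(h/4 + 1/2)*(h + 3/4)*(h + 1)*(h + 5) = h^4/4 + 35*h^3/16 + 23*h^2/4 + 91*h/16 + 15/8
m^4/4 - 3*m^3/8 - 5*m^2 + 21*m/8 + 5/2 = (m/4 + 1)*(m - 5)*(m - 1)*(m + 1/2)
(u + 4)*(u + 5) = u^2 + 9*u + 20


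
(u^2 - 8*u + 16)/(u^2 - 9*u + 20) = (u - 4)/(u - 5)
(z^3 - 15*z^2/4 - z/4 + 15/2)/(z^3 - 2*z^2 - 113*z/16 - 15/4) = 4*(z^2 - 5*z + 6)/(4*z^2 - 13*z - 12)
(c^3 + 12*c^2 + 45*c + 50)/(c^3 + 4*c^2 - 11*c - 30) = (c + 5)/(c - 3)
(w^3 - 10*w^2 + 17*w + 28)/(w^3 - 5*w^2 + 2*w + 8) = (w - 7)/(w - 2)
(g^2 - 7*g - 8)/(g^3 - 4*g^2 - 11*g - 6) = (g - 8)/(g^2 - 5*g - 6)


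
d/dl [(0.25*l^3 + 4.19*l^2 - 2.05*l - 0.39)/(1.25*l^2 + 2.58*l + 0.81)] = (0.3125*l^4 + 1.29*l^3 + 13.9802*l^2 + 7.7628*l - 0.6543)/(1.5625*l^4 + 6.45*l^3 + 8.6814*l^2 + 4.1796*l + 0.6561)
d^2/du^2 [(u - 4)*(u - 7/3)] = 2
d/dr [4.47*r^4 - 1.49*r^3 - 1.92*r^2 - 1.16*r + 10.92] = 17.88*r^3 - 4.47*r^2 - 3.84*r - 1.16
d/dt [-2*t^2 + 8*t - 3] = 8 - 4*t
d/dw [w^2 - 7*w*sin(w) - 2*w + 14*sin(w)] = -7*w*cos(w) + 2*w - 7*sin(w) + 14*cos(w) - 2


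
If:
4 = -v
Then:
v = -4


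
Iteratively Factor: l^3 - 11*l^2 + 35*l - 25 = (l - 5)*(l^2 - 6*l + 5) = (l - 5)*(l - 1)*(l - 5)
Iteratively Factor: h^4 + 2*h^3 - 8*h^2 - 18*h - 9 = (h + 1)*(h^3 + h^2 - 9*h - 9) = (h - 3)*(h + 1)*(h^2 + 4*h + 3) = (h - 3)*(h + 1)^2*(h + 3)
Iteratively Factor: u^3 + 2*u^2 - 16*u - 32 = (u + 4)*(u^2 - 2*u - 8) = (u - 4)*(u + 4)*(u + 2)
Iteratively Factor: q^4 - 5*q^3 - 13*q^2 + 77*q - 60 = (q - 5)*(q^3 - 13*q + 12) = (q - 5)*(q + 4)*(q^2 - 4*q + 3) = (q - 5)*(q - 1)*(q + 4)*(q - 3)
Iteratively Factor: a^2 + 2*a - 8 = (a - 2)*(a + 4)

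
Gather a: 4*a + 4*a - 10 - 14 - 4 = 8*a - 28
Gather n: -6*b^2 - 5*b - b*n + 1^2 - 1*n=-6*b^2 - 5*b + n*(-b - 1) + 1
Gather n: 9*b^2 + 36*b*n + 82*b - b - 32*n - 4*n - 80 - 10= 9*b^2 + 81*b + n*(36*b - 36) - 90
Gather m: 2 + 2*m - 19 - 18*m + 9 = -16*m - 8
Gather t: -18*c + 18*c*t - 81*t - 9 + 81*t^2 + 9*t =-18*c + 81*t^2 + t*(18*c - 72) - 9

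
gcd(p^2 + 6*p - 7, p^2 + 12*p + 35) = p + 7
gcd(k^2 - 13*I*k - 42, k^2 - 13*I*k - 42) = k^2 - 13*I*k - 42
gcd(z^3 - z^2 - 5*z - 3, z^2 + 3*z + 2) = z + 1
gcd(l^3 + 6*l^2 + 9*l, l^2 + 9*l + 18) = l + 3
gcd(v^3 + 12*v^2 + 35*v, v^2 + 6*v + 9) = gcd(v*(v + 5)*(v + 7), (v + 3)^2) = 1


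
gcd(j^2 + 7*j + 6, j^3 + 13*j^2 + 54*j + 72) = j + 6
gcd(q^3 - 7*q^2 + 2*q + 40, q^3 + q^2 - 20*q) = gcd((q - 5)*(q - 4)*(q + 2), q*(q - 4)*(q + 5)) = q - 4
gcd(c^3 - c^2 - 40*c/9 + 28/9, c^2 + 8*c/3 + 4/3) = c + 2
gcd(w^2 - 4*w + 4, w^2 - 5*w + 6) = w - 2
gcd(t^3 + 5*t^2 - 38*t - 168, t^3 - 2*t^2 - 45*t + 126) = t^2 + t - 42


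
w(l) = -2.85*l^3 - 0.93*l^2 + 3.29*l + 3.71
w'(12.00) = -1250.23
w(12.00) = -5015.53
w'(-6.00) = -293.35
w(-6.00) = 566.09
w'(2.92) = -75.04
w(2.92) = -65.57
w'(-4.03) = -128.07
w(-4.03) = 161.88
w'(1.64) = -22.76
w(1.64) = -5.97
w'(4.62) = -187.80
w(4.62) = -281.98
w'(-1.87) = -23.13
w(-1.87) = 12.94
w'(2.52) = -55.69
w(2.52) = -39.51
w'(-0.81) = -0.81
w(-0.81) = 1.95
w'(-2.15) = -32.23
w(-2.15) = 20.66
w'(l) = -8.55*l^2 - 1.86*l + 3.29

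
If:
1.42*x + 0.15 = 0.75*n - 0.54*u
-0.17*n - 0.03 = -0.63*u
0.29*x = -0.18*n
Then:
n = 0.12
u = 0.08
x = -0.07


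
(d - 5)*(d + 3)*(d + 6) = d^3 + 4*d^2 - 27*d - 90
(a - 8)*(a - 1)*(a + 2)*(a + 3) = a^4 - 4*a^3 - 31*a^2 - 14*a + 48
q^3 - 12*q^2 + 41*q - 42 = (q - 7)*(q - 3)*(q - 2)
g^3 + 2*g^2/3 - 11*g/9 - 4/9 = (g - 1)*(g + 1/3)*(g + 4/3)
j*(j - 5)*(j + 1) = j^3 - 4*j^2 - 5*j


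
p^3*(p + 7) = p^4 + 7*p^3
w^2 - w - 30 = (w - 6)*(w + 5)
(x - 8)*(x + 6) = x^2 - 2*x - 48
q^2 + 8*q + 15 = (q + 3)*(q + 5)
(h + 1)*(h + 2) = h^2 + 3*h + 2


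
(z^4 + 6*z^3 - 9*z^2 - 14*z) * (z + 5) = z^5 + 11*z^4 + 21*z^3 - 59*z^2 - 70*z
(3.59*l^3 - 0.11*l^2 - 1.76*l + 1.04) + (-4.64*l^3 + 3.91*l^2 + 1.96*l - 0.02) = -1.05*l^3 + 3.8*l^2 + 0.2*l + 1.02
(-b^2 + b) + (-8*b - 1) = -b^2 - 7*b - 1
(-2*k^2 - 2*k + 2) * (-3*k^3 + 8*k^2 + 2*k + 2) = 6*k^5 - 10*k^4 - 26*k^3 + 8*k^2 + 4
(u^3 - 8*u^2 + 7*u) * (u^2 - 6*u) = u^5 - 14*u^4 + 55*u^3 - 42*u^2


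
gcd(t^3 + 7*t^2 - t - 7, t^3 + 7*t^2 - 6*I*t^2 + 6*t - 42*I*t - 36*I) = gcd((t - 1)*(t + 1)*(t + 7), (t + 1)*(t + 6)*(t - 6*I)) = t + 1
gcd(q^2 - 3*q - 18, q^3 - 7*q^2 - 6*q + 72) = q^2 - 3*q - 18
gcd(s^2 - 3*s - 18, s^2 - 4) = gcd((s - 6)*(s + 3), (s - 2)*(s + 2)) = 1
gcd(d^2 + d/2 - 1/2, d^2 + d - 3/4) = d - 1/2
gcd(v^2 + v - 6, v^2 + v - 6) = v^2 + v - 6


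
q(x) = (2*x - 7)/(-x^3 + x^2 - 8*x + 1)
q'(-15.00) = 0.00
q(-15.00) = -0.00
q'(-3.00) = -0.11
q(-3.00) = -0.21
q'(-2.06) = -0.23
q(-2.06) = -0.37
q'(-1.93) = -0.26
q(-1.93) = -0.40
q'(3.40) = -0.04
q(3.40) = 0.00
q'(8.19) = 0.00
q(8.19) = -0.02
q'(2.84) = -0.08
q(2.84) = 0.04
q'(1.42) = -0.55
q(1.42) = 0.37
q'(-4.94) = -0.03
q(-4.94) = -0.09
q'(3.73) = -0.03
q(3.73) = -0.01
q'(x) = (2*x - 7)*(3*x^2 - 2*x + 8)/(-x^3 + x^2 - 8*x + 1)^2 + 2/(-x^3 + x^2 - 8*x + 1)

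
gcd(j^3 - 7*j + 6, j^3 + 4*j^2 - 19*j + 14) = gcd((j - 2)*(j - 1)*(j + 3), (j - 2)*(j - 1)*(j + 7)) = j^2 - 3*j + 2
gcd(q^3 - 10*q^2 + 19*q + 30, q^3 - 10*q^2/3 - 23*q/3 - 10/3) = q^2 - 4*q - 5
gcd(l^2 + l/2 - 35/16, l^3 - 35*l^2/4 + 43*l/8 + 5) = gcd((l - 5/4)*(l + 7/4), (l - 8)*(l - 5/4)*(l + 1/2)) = l - 5/4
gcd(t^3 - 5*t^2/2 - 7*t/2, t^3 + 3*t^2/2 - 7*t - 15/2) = t + 1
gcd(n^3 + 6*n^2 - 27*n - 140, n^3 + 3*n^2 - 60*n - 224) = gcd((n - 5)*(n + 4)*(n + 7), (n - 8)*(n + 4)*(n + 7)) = n^2 + 11*n + 28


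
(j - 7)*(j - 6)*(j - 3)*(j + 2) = j^4 - 14*j^3 + 49*j^2 + 36*j - 252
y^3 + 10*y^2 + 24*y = y*(y + 4)*(y + 6)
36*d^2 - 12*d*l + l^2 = (-6*d + l)^2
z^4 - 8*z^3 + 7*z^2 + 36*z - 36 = (z - 6)*(z - 3)*(z - 1)*(z + 2)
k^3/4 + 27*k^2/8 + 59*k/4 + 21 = (k/4 + 1)*(k + 7/2)*(k + 6)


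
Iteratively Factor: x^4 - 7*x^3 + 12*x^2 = (x)*(x^3 - 7*x^2 + 12*x) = x^2*(x^2 - 7*x + 12) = x^2*(x - 4)*(x - 3)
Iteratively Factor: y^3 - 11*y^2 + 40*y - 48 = (y - 3)*(y^2 - 8*y + 16) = (y - 4)*(y - 3)*(y - 4)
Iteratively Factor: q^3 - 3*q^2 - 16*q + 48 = (q - 3)*(q^2 - 16) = (q - 3)*(q + 4)*(q - 4)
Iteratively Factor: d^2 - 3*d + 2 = (d - 1)*(d - 2)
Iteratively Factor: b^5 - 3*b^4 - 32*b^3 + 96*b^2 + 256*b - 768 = (b + 4)*(b^4 - 7*b^3 - 4*b^2 + 112*b - 192) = (b - 4)*(b + 4)*(b^3 - 3*b^2 - 16*b + 48) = (b - 4)^2*(b + 4)*(b^2 + b - 12) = (b - 4)^2*(b - 3)*(b + 4)*(b + 4)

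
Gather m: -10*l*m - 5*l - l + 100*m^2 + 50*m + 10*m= -6*l + 100*m^2 + m*(60 - 10*l)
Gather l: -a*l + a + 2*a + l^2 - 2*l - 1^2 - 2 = 3*a + l^2 + l*(-a - 2) - 3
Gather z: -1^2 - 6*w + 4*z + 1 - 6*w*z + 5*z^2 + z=-6*w + 5*z^2 + z*(5 - 6*w)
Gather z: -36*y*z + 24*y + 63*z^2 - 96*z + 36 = 24*y + 63*z^2 + z*(-36*y - 96) + 36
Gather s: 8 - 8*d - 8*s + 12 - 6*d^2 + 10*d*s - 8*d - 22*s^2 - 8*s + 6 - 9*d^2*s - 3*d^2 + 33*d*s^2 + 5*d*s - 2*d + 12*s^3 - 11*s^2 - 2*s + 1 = -9*d^2 - 18*d + 12*s^3 + s^2*(33*d - 33) + s*(-9*d^2 + 15*d - 18) + 27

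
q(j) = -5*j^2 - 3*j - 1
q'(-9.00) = 87.00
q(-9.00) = -379.00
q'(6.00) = -63.00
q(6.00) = -199.00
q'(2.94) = -32.40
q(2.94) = -53.04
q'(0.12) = -4.20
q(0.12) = -1.43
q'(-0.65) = 3.50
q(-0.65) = -1.16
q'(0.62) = -9.20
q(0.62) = -4.78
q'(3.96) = -42.60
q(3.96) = -91.29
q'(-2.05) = 17.50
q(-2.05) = -15.86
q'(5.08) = -53.80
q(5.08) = -145.27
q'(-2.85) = 25.50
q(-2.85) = -33.06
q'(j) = -10*j - 3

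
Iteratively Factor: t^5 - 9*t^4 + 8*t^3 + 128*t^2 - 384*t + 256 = (t - 4)*(t^4 - 5*t^3 - 12*t^2 + 80*t - 64) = (t - 4)*(t - 1)*(t^3 - 4*t^2 - 16*t + 64) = (t - 4)^2*(t - 1)*(t^2 - 16) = (t - 4)^2*(t - 1)*(t + 4)*(t - 4)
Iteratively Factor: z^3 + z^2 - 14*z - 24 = (z + 2)*(z^2 - z - 12) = (z - 4)*(z + 2)*(z + 3)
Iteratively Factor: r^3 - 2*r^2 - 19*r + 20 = (r - 5)*(r^2 + 3*r - 4) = (r - 5)*(r - 1)*(r + 4)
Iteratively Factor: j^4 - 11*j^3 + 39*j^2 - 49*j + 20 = (j - 1)*(j^3 - 10*j^2 + 29*j - 20) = (j - 5)*(j - 1)*(j^2 - 5*j + 4) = (j - 5)*(j - 1)^2*(j - 4)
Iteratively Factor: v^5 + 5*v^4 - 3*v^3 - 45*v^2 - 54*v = (v + 3)*(v^4 + 2*v^3 - 9*v^2 - 18*v) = (v - 3)*(v + 3)*(v^3 + 5*v^2 + 6*v) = (v - 3)*(v + 2)*(v + 3)*(v^2 + 3*v) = (v - 3)*(v + 2)*(v + 3)^2*(v)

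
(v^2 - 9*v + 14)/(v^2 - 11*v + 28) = (v - 2)/(v - 4)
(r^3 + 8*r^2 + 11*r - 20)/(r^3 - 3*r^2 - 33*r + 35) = (r + 4)/(r - 7)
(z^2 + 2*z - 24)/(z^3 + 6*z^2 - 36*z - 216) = (z - 4)/(z^2 - 36)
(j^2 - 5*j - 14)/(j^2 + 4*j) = (j^2 - 5*j - 14)/(j*(j + 4))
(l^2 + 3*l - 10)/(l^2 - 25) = (l - 2)/(l - 5)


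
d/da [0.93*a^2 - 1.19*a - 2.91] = 1.86*a - 1.19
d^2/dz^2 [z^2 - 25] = 2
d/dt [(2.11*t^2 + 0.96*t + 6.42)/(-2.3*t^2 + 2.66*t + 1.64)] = (7.8206*t^2 + 36.4528*t - 15.5028)/(5.29*t^4 - 12.236*t^3 - 0.468399999999998*t^2 + 8.7248*t + 2.6896)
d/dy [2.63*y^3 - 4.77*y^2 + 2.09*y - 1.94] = 7.89*y^2 - 9.54*y + 2.09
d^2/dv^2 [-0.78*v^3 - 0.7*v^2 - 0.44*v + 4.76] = -4.68*v - 1.4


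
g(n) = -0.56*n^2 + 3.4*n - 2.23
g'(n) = 3.4 - 1.12*n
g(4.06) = 2.34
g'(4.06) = -1.15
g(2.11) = 2.45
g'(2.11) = 1.04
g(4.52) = 1.70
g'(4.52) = -1.66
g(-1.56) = -8.90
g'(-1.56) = 5.15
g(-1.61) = -9.16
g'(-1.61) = 5.20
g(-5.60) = -38.83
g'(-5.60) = 9.67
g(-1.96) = -11.05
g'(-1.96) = 5.60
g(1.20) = 1.04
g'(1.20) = 2.06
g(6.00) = -1.99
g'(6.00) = -3.32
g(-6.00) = -42.79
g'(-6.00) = 10.12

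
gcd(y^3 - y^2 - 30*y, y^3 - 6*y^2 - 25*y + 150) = y^2 - y - 30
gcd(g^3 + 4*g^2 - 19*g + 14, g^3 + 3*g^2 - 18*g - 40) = 1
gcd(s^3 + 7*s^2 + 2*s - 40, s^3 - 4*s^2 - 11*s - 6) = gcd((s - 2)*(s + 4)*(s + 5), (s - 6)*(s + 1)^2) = 1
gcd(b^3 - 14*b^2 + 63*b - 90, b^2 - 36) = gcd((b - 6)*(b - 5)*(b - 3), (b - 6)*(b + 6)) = b - 6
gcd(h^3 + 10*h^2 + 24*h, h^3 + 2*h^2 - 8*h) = h^2 + 4*h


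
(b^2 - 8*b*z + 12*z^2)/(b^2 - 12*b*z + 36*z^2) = (-b + 2*z)/(-b + 6*z)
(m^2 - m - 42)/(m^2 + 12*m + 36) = (m - 7)/(m + 6)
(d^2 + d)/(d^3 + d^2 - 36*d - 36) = d/(d^2 - 36)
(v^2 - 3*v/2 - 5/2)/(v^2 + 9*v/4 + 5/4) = 2*(2*v - 5)/(4*v + 5)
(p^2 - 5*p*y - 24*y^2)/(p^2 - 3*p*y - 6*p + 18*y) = (p^2 - 5*p*y - 24*y^2)/(p^2 - 3*p*y - 6*p + 18*y)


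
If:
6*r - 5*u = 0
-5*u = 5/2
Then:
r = -5/12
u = -1/2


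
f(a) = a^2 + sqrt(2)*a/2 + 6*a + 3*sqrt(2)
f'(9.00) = 24.71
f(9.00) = 145.61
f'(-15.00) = -23.29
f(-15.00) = 128.64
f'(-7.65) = -8.59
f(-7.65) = 11.46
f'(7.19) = 21.09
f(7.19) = 104.16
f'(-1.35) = 4.01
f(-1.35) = -2.99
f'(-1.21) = 4.29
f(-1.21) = -2.41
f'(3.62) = 13.95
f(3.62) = 41.63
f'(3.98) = 14.67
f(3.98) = 46.78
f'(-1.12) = 4.47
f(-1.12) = -2.01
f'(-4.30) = -1.89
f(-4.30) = -6.11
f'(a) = 2*a + sqrt(2)/2 + 6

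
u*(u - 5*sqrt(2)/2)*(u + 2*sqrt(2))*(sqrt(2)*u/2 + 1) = sqrt(2)*u^4/2 + u^3/2 - 11*sqrt(2)*u^2/2 - 10*u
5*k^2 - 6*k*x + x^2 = (-5*k + x)*(-k + x)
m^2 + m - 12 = (m - 3)*(m + 4)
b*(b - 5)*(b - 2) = b^3 - 7*b^2 + 10*b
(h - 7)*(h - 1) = h^2 - 8*h + 7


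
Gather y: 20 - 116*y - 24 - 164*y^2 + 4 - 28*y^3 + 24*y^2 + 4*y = -28*y^3 - 140*y^2 - 112*y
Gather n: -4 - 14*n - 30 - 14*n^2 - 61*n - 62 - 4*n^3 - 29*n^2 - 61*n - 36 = -4*n^3 - 43*n^2 - 136*n - 132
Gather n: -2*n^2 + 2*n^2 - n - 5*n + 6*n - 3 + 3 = 0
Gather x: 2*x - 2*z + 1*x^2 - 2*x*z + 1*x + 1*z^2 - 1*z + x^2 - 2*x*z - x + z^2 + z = 2*x^2 + x*(2 - 4*z) + 2*z^2 - 2*z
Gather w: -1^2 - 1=-2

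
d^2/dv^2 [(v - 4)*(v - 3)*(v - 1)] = 6*v - 16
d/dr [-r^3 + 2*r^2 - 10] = r*(4 - 3*r)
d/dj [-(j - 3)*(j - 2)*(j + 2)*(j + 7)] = -4*j^3 - 12*j^2 + 50*j + 16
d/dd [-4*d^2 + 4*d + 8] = 4 - 8*d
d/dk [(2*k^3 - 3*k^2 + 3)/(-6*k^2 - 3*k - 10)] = 3*(-4*k^4 - 4*k^3 - 17*k^2 + 32*k + 3)/(36*k^4 + 36*k^3 + 129*k^2 + 60*k + 100)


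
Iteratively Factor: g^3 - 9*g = (g - 3)*(g^2 + 3*g) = g*(g - 3)*(g + 3)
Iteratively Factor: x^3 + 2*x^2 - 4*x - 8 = (x - 2)*(x^2 + 4*x + 4) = (x - 2)*(x + 2)*(x + 2)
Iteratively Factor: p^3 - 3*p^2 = (p)*(p^2 - 3*p) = p*(p - 3)*(p)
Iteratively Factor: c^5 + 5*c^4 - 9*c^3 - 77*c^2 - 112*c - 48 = (c - 4)*(c^4 + 9*c^3 + 27*c^2 + 31*c + 12) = (c - 4)*(c + 4)*(c^3 + 5*c^2 + 7*c + 3) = (c - 4)*(c + 3)*(c + 4)*(c^2 + 2*c + 1) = (c - 4)*(c + 1)*(c + 3)*(c + 4)*(c + 1)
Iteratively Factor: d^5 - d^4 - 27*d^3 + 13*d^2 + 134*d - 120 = (d - 2)*(d^4 + d^3 - 25*d^2 - 37*d + 60) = (d - 2)*(d - 1)*(d^3 + 2*d^2 - 23*d - 60) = (d - 5)*(d - 2)*(d - 1)*(d^2 + 7*d + 12) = (d - 5)*(d - 2)*(d - 1)*(d + 4)*(d + 3)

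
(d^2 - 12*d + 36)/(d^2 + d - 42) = (d - 6)/(d + 7)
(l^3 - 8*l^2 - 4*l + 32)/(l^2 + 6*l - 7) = (l^3 - 8*l^2 - 4*l + 32)/(l^2 + 6*l - 7)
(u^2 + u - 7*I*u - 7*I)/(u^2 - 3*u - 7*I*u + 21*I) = (u + 1)/(u - 3)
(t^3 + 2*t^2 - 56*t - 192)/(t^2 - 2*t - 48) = t + 4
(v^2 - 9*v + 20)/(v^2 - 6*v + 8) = (v - 5)/(v - 2)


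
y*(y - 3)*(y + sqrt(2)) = y^3 - 3*y^2 + sqrt(2)*y^2 - 3*sqrt(2)*y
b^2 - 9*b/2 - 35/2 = (b - 7)*(b + 5/2)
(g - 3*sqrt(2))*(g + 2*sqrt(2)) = g^2 - sqrt(2)*g - 12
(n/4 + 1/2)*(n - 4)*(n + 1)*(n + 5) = n^4/4 + n^3 - 15*n^2/4 - 29*n/2 - 10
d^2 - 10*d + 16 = (d - 8)*(d - 2)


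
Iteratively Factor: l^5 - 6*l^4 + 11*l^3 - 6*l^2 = (l)*(l^4 - 6*l^3 + 11*l^2 - 6*l) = l*(l - 1)*(l^3 - 5*l^2 + 6*l) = l*(l - 3)*(l - 1)*(l^2 - 2*l) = l*(l - 3)*(l - 2)*(l - 1)*(l)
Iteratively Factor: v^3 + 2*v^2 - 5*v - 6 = (v - 2)*(v^2 + 4*v + 3) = (v - 2)*(v + 3)*(v + 1)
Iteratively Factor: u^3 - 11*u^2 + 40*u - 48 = (u - 4)*(u^2 - 7*u + 12) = (u - 4)*(u - 3)*(u - 4)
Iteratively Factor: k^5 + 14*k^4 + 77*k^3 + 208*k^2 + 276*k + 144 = (k + 2)*(k^4 + 12*k^3 + 53*k^2 + 102*k + 72) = (k + 2)*(k + 3)*(k^3 + 9*k^2 + 26*k + 24) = (k + 2)*(k + 3)^2*(k^2 + 6*k + 8) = (k + 2)*(k + 3)^2*(k + 4)*(k + 2)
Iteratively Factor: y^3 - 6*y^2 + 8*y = (y)*(y^2 - 6*y + 8) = y*(y - 2)*(y - 4)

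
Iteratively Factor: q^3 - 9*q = (q)*(q^2 - 9) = q*(q + 3)*(q - 3)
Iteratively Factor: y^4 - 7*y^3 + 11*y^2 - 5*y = (y - 1)*(y^3 - 6*y^2 + 5*y) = (y - 1)^2*(y^2 - 5*y) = (y - 5)*(y - 1)^2*(y)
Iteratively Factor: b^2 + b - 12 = (b - 3)*(b + 4)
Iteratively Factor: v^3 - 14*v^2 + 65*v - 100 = (v - 5)*(v^2 - 9*v + 20) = (v - 5)*(v - 4)*(v - 5)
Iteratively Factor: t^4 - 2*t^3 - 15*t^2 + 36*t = (t - 3)*(t^3 + t^2 - 12*t) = (t - 3)*(t + 4)*(t^2 - 3*t) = t*(t - 3)*(t + 4)*(t - 3)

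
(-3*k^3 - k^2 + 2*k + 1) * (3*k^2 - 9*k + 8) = -9*k^5 + 24*k^4 - 9*k^3 - 23*k^2 + 7*k + 8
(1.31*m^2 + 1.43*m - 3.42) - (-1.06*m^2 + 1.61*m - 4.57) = 2.37*m^2 - 0.18*m + 1.15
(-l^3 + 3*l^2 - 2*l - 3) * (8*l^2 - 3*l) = -8*l^5 + 27*l^4 - 25*l^3 - 18*l^2 + 9*l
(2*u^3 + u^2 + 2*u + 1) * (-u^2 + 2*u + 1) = -2*u^5 + 3*u^4 + 2*u^3 + 4*u^2 + 4*u + 1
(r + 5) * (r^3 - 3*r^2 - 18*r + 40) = r^4 + 2*r^3 - 33*r^2 - 50*r + 200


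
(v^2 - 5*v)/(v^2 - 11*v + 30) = v/(v - 6)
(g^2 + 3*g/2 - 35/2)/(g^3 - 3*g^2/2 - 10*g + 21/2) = (g + 5)/(g^2 + 2*g - 3)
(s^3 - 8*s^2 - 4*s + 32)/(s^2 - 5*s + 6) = (s^2 - 6*s - 16)/(s - 3)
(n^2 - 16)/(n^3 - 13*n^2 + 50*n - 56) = (n + 4)/(n^2 - 9*n + 14)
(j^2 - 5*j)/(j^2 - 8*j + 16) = j*(j - 5)/(j^2 - 8*j + 16)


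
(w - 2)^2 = w^2 - 4*w + 4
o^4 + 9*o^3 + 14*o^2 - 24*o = o*(o - 1)*(o + 4)*(o + 6)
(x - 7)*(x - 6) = x^2 - 13*x + 42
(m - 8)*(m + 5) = m^2 - 3*m - 40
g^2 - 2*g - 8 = (g - 4)*(g + 2)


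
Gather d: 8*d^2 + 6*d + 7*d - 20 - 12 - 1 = 8*d^2 + 13*d - 33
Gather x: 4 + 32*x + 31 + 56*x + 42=88*x + 77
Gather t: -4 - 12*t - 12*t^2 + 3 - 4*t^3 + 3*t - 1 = -4*t^3 - 12*t^2 - 9*t - 2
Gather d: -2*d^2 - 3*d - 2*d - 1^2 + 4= -2*d^2 - 5*d + 3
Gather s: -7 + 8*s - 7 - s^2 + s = -s^2 + 9*s - 14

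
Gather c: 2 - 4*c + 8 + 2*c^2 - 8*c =2*c^2 - 12*c + 10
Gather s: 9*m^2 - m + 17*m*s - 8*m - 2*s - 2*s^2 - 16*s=9*m^2 - 9*m - 2*s^2 + s*(17*m - 18)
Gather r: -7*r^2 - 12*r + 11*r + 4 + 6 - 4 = -7*r^2 - r + 6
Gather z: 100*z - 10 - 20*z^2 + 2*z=-20*z^2 + 102*z - 10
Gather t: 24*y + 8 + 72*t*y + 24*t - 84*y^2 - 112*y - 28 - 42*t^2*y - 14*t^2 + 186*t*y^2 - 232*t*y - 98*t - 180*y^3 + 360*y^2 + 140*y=t^2*(-42*y - 14) + t*(186*y^2 - 160*y - 74) - 180*y^3 + 276*y^2 + 52*y - 20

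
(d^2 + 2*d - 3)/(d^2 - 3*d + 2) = (d + 3)/(d - 2)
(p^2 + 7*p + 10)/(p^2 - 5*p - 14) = (p + 5)/(p - 7)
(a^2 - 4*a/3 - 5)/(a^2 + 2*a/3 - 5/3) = (a - 3)/(a - 1)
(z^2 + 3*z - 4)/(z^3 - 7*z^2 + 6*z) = (z + 4)/(z*(z - 6))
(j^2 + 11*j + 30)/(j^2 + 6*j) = (j + 5)/j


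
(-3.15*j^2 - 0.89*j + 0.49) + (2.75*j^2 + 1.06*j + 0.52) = -0.4*j^2 + 0.17*j + 1.01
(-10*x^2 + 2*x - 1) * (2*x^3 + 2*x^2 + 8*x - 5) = -20*x^5 - 16*x^4 - 78*x^3 + 64*x^2 - 18*x + 5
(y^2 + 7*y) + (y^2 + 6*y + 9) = 2*y^2 + 13*y + 9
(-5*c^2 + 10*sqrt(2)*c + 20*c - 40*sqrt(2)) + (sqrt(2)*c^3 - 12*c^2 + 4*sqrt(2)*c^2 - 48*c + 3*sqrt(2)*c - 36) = sqrt(2)*c^3 - 17*c^2 + 4*sqrt(2)*c^2 - 28*c + 13*sqrt(2)*c - 40*sqrt(2) - 36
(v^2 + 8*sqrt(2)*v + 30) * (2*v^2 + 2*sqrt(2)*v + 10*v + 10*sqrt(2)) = 2*v^4 + 10*v^3 + 18*sqrt(2)*v^3 + 92*v^2 + 90*sqrt(2)*v^2 + 60*sqrt(2)*v + 460*v + 300*sqrt(2)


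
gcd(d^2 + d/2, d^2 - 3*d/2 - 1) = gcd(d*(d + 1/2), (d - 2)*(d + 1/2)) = d + 1/2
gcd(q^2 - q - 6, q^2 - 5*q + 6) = q - 3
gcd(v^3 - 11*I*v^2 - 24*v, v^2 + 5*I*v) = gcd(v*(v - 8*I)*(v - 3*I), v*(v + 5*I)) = v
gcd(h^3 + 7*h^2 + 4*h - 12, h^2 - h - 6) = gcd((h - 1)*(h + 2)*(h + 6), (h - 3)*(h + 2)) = h + 2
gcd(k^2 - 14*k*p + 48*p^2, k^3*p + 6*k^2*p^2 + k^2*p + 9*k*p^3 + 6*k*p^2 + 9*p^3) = 1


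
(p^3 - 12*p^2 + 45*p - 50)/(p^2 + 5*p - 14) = (p^2 - 10*p + 25)/(p + 7)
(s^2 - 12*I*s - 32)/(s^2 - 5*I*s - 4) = (s - 8*I)/(s - I)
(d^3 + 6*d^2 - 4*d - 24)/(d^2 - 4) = d + 6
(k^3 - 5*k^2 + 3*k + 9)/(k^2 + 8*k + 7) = (k^2 - 6*k + 9)/(k + 7)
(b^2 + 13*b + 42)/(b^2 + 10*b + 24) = (b + 7)/(b + 4)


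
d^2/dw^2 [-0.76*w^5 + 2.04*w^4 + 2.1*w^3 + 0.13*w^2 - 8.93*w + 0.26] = -15.2*w^3 + 24.48*w^2 + 12.6*w + 0.26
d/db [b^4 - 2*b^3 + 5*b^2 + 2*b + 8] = 4*b^3 - 6*b^2 + 10*b + 2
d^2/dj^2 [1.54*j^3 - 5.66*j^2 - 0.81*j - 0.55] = 9.24*j - 11.32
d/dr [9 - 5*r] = -5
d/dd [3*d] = 3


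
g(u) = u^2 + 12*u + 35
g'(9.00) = 30.00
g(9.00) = 224.00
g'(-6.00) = 0.00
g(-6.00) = -1.00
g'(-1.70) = 8.60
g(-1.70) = 17.49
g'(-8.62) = -5.24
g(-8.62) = 5.86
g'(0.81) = 13.62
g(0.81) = 45.38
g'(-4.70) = 2.60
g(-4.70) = 0.69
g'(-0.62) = 10.76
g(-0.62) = 27.94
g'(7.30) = 26.60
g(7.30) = 175.89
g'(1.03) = 14.06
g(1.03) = 48.42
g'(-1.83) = 8.34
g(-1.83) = 16.39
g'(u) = 2*u + 12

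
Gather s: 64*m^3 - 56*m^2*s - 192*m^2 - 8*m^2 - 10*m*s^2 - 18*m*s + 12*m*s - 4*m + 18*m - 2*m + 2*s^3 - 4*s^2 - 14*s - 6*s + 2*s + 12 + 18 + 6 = 64*m^3 - 200*m^2 + 12*m + 2*s^3 + s^2*(-10*m - 4) + s*(-56*m^2 - 6*m - 18) + 36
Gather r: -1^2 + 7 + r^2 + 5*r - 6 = r^2 + 5*r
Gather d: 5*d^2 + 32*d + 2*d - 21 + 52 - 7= 5*d^2 + 34*d + 24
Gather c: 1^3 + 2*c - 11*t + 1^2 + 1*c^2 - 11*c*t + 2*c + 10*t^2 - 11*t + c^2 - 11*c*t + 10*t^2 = 2*c^2 + c*(4 - 22*t) + 20*t^2 - 22*t + 2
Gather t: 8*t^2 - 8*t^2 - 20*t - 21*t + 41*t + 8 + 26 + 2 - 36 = 0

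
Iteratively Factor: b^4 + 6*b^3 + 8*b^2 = (b)*(b^3 + 6*b^2 + 8*b) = b^2*(b^2 + 6*b + 8) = b^2*(b + 4)*(b + 2)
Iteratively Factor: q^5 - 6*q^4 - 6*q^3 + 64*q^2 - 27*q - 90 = (q - 3)*(q^4 - 3*q^3 - 15*q^2 + 19*q + 30) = (q - 5)*(q - 3)*(q^3 + 2*q^2 - 5*q - 6) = (q - 5)*(q - 3)*(q + 1)*(q^2 + q - 6) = (q - 5)*(q - 3)*(q + 1)*(q + 3)*(q - 2)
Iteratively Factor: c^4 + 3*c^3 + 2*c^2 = (c)*(c^3 + 3*c^2 + 2*c) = c*(c + 1)*(c^2 + 2*c) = c^2*(c + 1)*(c + 2)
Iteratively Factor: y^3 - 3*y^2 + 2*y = (y)*(y^2 - 3*y + 2) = y*(y - 1)*(y - 2)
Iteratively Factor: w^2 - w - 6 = (w + 2)*(w - 3)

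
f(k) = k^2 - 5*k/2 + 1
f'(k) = 2*k - 5/2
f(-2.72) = 15.20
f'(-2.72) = -7.94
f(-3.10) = 18.36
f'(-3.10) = -8.70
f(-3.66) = 23.55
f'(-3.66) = -9.82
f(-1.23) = 5.59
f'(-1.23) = -4.96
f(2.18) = 0.30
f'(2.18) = 1.86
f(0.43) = 0.11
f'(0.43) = -1.64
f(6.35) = 25.45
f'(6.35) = 10.20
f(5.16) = 14.73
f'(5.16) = 7.82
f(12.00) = 115.00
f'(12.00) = 21.50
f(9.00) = 59.50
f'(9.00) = 15.50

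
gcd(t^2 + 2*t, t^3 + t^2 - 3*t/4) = t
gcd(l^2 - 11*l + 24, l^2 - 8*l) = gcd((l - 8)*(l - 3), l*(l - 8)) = l - 8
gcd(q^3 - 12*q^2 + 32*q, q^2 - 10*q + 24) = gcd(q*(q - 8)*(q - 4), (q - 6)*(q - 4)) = q - 4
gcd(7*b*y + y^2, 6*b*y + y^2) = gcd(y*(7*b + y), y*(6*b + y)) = y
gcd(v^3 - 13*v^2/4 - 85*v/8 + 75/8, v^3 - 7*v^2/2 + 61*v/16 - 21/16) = v - 3/4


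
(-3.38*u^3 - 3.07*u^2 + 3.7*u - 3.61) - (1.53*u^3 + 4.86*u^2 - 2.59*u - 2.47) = -4.91*u^3 - 7.93*u^2 + 6.29*u - 1.14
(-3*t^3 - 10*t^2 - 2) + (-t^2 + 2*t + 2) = -3*t^3 - 11*t^2 + 2*t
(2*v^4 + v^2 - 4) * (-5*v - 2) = -10*v^5 - 4*v^4 - 5*v^3 - 2*v^2 + 20*v + 8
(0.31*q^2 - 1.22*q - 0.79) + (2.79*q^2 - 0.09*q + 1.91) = 3.1*q^2 - 1.31*q + 1.12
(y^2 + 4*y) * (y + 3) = y^3 + 7*y^2 + 12*y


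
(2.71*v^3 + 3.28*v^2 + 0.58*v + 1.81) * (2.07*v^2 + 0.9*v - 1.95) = 5.6097*v^5 + 9.2286*v^4 - 1.1319*v^3 - 2.1273*v^2 + 0.498*v - 3.5295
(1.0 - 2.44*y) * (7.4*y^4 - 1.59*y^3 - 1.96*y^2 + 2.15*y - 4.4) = -18.056*y^5 + 11.2796*y^4 + 3.1924*y^3 - 7.206*y^2 + 12.886*y - 4.4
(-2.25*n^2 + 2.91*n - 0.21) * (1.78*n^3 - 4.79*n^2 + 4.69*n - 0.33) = -4.005*n^5 + 15.9573*n^4 - 24.8652*n^3 + 15.3963*n^2 - 1.9452*n + 0.0693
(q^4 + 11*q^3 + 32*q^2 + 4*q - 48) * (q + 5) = q^5 + 16*q^4 + 87*q^3 + 164*q^2 - 28*q - 240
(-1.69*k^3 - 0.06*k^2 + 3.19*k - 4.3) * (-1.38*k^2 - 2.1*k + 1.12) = 2.3322*k^5 + 3.6318*k^4 - 6.169*k^3 - 0.8322*k^2 + 12.6028*k - 4.816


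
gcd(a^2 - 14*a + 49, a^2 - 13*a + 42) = a - 7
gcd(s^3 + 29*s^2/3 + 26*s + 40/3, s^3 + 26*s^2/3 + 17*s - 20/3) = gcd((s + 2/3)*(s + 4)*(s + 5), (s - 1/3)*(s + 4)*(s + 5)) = s^2 + 9*s + 20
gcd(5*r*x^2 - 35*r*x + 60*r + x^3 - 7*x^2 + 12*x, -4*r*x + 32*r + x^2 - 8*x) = 1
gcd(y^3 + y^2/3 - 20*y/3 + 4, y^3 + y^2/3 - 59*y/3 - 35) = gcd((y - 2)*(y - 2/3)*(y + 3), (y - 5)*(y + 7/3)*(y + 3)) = y + 3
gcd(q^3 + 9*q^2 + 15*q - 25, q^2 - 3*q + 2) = q - 1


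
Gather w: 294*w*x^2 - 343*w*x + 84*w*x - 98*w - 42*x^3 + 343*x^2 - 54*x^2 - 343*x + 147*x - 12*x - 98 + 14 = w*(294*x^2 - 259*x - 98) - 42*x^3 + 289*x^2 - 208*x - 84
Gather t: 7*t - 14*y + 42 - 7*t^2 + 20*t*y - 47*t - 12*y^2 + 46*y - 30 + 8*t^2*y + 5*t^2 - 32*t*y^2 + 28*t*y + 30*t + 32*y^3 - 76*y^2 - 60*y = t^2*(8*y - 2) + t*(-32*y^2 + 48*y - 10) + 32*y^3 - 88*y^2 - 28*y + 12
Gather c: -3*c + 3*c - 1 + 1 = 0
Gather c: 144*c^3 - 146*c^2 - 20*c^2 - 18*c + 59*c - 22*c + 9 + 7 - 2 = 144*c^3 - 166*c^2 + 19*c + 14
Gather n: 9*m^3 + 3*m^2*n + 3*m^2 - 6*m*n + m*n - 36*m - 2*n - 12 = 9*m^3 + 3*m^2 - 36*m + n*(3*m^2 - 5*m - 2) - 12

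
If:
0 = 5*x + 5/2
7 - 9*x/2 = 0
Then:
No Solution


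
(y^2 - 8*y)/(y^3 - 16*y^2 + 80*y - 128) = y/(y^2 - 8*y + 16)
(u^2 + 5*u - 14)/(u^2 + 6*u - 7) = (u - 2)/(u - 1)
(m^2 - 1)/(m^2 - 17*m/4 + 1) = 4*(m^2 - 1)/(4*m^2 - 17*m + 4)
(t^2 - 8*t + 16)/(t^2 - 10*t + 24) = (t - 4)/(t - 6)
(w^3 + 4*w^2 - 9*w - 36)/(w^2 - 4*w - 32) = (w^2 - 9)/(w - 8)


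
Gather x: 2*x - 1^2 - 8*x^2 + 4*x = -8*x^2 + 6*x - 1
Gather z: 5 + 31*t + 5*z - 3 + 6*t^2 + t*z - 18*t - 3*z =6*t^2 + 13*t + z*(t + 2) + 2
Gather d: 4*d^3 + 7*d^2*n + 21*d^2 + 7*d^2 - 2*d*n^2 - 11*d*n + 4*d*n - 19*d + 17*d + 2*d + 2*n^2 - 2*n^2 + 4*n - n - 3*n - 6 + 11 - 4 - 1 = 4*d^3 + d^2*(7*n + 28) + d*(-2*n^2 - 7*n)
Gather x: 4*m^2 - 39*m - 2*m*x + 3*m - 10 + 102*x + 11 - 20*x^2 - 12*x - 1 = 4*m^2 - 36*m - 20*x^2 + x*(90 - 2*m)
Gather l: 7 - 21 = -14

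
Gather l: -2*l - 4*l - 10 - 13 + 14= -6*l - 9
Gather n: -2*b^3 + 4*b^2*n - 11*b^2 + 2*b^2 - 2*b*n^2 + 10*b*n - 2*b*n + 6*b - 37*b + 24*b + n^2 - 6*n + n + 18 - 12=-2*b^3 - 9*b^2 - 7*b + n^2*(1 - 2*b) + n*(4*b^2 + 8*b - 5) + 6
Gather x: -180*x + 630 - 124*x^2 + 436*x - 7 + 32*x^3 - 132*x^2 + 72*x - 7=32*x^3 - 256*x^2 + 328*x + 616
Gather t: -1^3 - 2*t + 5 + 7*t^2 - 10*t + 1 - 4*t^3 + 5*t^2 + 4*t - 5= -4*t^3 + 12*t^2 - 8*t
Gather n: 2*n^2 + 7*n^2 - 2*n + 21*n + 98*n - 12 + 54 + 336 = 9*n^2 + 117*n + 378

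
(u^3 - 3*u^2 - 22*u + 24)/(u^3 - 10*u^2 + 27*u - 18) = (u + 4)/(u - 3)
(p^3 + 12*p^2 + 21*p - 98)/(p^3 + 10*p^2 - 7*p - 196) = (p - 2)/(p - 4)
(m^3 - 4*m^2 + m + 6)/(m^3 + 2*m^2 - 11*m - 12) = (m - 2)/(m + 4)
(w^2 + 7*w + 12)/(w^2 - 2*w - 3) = (w^2 + 7*w + 12)/(w^2 - 2*w - 3)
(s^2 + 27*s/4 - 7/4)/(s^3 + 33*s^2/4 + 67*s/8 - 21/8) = 2/(2*s + 3)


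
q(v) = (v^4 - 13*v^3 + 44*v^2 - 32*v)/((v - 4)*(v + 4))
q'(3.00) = -2.10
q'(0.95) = -1.31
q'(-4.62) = 602.11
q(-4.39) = 751.73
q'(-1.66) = 27.51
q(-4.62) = 528.50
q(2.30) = -2.71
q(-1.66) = -18.23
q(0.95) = 0.07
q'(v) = (4*v^3 - 39*v^2 + 88*v - 32)/((v - 4)*(v + 4)) - (v^4 - 13*v^3 + 44*v^2 - 32*v)/((v - 4)*(v + 4)^2) - (v^4 - 13*v^3 + 44*v^2 - 32*v)/((v - 4)^2*(v + 4))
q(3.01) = -4.31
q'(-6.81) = 3.77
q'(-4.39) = 1556.13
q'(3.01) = -2.10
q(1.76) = -1.45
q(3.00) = -4.29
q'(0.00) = 2.00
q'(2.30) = -2.35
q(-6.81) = 280.32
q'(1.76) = -2.25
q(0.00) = 0.00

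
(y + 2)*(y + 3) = y^2 + 5*y + 6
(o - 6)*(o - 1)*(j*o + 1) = j*o^3 - 7*j*o^2 + 6*j*o + o^2 - 7*o + 6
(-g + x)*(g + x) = -g^2 + x^2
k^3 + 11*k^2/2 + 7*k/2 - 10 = (k - 1)*(k + 5/2)*(k + 4)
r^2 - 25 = (r - 5)*(r + 5)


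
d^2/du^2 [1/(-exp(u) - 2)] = (2 - exp(u))*exp(u)/(exp(u) + 2)^3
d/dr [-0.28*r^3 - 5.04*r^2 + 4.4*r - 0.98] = -0.84*r^2 - 10.08*r + 4.4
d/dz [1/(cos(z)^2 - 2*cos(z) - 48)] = 2*(cos(z) - 1)*sin(z)/(sin(z)^2 + 2*cos(z) + 47)^2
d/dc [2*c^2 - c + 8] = 4*c - 1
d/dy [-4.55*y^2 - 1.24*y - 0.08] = -9.1*y - 1.24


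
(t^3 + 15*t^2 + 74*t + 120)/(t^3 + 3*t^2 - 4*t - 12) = (t^3 + 15*t^2 + 74*t + 120)/(t^3 + 3*t^2 - 4*t - 12)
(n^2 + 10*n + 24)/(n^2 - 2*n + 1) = (n^2 + 10*n + 24)/(n^2 - 2*n + 1)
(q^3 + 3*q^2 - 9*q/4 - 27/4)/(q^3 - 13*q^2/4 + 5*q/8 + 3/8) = 2*(4*q^3 + 12*q^2 - 9*q - 27)/(8*q^3 - 26*q^2 + 5*q + 3)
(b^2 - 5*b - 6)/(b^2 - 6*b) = (b + 1)/b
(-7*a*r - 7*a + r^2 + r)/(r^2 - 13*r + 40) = (-7*a*r - 7*a + r^2 + r)/(r^2 - 13*r + 40)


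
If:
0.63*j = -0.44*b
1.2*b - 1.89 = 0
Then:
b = 1.58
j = -1.10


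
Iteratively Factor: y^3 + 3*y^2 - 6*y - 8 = (y - 2)*(y^2 + 5*y + 4) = (y - 2)*(y + 1)*(y + 4)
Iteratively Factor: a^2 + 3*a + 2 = (a + 2)*(a + 1)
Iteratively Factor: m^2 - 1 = (m + 1)*(m - 1)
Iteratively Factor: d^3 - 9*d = (d - 3)*(d^2 + 3*d) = d*(d - 3)*(d + 3)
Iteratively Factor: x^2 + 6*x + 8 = (x + 4)*(x + 2)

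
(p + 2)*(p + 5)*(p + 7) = p^3 + 14*p^2 + 59*p + 70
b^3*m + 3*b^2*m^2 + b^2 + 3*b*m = b*(b + 3*m)*(b*m + 1)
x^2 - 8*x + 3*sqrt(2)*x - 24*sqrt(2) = (x - 8)*(x + 3*sqrt(2))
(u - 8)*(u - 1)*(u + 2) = u^3 - 7*u^2 - 10*u + 16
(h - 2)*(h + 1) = h^2 - h - 2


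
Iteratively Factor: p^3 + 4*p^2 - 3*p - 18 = (p + 3)*(p^2 + p - 6) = (p - 2)*(p + 3)*(p + 3)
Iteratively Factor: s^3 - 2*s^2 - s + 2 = (s - 1)*(s^2 - s - 2) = (s - 1)*(s + 1)*(s - 2)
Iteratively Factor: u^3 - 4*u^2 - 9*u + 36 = (u + 3)*(u^2 - 7*u + 12) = (u - 4)*(u + 3)*(u - 3)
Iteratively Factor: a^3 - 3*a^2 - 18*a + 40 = (a - 2)*(a^2 - a - 20) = (a - 5)*(a - 2)*(a + 4)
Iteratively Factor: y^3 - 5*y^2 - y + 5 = (y - 5)*(y^2 - 1) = (y - 5)*(y - 1)*(y + 1)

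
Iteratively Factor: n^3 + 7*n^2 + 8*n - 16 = (n + 4)*(n^2 + 3*n - 4) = (n + 4)^2*(n - 1)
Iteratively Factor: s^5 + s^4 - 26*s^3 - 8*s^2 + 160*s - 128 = (s - 2)*(s^4 + 3*s^3 - 20*s^2 - 48*s + 64) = (s - 2)*(s + 4)*(s^3 - s^2 - 16*s + 16) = (s - 4)*(s - 2)*(s + 4)*(s^2 + 3*s - 4) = (s - 4)*(s - 2)*(s - 1)*(s + 4)*(s + 4)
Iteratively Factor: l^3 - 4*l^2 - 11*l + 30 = (l - 5)*(l^2 + l - 6) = (l - 5)*(l - 2)*(l + 3)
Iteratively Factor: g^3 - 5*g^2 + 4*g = (g - 1)*(g^2 - 4*g) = g*(g - 1)*(g - 4)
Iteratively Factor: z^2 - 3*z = (z - 3)*(z)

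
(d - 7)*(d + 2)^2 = d^3 - 3*d^2 - 24*d - 28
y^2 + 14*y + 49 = (y + 7)^2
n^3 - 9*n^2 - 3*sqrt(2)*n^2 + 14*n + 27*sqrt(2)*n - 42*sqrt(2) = (n - 7)*(n - 2)*(n - 3*sqrt(2))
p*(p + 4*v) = p^2 + 4*p*v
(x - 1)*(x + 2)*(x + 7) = x^3 + 8*x^2 + 5*x - 14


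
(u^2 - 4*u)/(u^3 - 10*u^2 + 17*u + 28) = u/(u^2 - 6*u - 7)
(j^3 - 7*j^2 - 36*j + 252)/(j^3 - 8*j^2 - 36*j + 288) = (j - 7)/(j - 8)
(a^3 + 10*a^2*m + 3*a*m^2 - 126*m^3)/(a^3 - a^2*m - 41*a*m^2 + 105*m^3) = (a + 6*m)/(a - 5*m)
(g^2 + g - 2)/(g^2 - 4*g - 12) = (g - 1)/(g - 6)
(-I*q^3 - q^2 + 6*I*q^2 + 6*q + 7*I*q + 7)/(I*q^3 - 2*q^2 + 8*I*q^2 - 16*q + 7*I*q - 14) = (-q^2 + q*(7 + I) - 7*I)/(q^2 + q*(7 + 2*I) + 14*I)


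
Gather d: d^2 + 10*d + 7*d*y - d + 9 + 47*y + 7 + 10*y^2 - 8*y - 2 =d^2 + d*(7*y + 9) + 10*y^2 + 39*y + 14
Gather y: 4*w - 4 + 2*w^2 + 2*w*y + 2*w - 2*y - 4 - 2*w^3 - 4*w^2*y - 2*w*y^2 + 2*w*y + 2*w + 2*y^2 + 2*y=-2*w^3 + 2*w^2 + 8*w + y^2*(2 - 2*w) + y*(-4*w^2 + 4*w) - 8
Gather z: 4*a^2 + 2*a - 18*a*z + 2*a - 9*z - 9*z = 4*a^2 + 4*a + z*(-18*a - 18)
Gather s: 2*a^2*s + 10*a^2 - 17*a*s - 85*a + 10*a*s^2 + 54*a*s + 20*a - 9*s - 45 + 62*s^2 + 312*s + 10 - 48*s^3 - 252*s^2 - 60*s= 10*a^2 - 65*a - 48*s^3 + s^2*(10*a - 190) + s*(2*a^2 + 37*a + 243) - 35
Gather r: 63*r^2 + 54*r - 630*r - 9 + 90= 63*r^2 - 576*r + 81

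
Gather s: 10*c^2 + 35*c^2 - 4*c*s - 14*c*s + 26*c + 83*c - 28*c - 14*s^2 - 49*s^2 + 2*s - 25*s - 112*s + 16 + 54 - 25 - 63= 45*c^2 + 81*c - 63*s^2 + s*(-18*c - 135) - 18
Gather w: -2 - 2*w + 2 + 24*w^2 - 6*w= 24*w^2 - 8*w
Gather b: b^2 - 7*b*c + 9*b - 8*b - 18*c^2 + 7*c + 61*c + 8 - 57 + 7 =b^2 + b*(1 - 7*c) - 18*c^2 + 68*c - 42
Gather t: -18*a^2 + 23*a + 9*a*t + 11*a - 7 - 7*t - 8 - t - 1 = -18*a^2 + 34*a + t*(9*a - 8) - 16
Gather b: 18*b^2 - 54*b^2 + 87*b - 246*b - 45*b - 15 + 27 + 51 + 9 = -36*b^2 - 204*b + 72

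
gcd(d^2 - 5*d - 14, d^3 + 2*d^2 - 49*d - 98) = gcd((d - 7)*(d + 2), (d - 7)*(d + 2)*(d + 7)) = d^2 - 5*d - 14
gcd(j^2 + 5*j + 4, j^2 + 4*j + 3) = j + 1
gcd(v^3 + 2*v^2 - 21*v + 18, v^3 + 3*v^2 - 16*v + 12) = v^2 + 5*v - 6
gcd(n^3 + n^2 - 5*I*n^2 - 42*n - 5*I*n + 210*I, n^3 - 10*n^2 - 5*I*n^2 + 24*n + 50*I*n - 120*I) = n^2 + n*(-6 - 5*I) + 30*I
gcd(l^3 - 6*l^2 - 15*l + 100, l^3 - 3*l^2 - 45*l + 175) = l^2 - 10*l + 25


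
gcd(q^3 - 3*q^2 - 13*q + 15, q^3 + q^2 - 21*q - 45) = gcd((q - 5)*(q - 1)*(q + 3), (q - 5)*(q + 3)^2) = q^2 - 2*q - 15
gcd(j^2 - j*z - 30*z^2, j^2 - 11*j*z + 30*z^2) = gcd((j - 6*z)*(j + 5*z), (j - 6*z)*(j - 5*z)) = -j + 6*z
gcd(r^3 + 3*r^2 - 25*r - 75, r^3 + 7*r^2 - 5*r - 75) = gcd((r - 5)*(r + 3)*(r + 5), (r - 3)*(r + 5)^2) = r + 5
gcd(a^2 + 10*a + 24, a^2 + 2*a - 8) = a + 4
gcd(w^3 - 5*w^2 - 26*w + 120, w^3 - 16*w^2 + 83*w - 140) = w - 4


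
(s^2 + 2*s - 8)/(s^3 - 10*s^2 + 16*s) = (s + 4)/(s*(s - 8))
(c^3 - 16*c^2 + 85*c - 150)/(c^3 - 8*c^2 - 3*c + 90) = (c - 5)/(c + 3)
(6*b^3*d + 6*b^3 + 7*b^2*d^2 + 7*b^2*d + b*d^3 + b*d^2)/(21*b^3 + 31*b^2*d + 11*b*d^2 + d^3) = b*(6*b*d + 6*b + d^2 + d)/(21*b^2 + 10*b*d + d^2)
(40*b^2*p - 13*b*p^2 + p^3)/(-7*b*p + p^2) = (-40*b^2 + 13*b*p - p^2)/(7*b - p)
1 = 1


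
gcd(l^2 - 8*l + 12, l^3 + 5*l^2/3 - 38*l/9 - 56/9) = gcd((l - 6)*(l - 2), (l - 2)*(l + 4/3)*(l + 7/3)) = l - 2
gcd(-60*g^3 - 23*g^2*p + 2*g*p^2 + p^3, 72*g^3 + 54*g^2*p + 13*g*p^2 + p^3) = 12*g^2 + 7*g*p + p^2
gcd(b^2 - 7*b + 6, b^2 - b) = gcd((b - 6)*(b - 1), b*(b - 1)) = b - 1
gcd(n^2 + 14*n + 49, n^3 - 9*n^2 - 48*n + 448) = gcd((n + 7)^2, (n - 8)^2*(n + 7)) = n + 7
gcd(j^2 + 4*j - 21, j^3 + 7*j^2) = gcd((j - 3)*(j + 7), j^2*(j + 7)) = j + 7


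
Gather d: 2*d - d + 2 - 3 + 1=d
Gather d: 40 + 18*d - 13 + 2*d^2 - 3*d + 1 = 2*d^2 + 15*d + 28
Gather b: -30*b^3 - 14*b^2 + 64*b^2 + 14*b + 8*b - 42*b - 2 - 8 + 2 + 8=-30*b^3 + 50*b^2 - 20*b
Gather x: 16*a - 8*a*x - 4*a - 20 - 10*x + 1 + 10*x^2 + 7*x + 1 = 12*a + 10*x^2 + x*(-8*a - 3) - 18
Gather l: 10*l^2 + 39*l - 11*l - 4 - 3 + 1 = 10*l^2 + 28*l - 6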